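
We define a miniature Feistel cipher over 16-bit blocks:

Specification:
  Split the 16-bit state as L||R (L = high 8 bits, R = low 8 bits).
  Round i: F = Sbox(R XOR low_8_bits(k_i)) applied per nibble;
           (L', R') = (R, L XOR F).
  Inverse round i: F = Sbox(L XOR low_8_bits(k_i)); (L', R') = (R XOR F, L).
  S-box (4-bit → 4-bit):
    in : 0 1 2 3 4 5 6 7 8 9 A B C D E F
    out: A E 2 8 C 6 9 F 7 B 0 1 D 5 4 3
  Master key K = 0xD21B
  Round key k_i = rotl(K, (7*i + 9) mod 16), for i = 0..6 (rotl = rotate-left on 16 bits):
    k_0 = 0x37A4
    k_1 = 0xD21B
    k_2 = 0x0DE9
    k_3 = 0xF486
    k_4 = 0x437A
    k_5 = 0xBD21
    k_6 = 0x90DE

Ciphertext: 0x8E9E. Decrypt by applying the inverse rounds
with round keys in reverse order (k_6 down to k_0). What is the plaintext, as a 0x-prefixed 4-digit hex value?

0x86AF

s_0 = ciphertext = 0x8E9E
s_1 = InvRound(s_0, k_6) = 0xF48E
s_2 = InvRound(s_1, k_5) = 0xD8F4
s_3 = InvRound(s_2, k_4) = 0xF6D8
s_4 = InvRound(s_3, k_3) = 0x22F6
s_5 = InvRound(s_4, k_2) = 0x2722
s_6 = InvRound(s_5, k_1) = 0xAF27
s_7 = InvRound(s_6, k_0) = 0x86AF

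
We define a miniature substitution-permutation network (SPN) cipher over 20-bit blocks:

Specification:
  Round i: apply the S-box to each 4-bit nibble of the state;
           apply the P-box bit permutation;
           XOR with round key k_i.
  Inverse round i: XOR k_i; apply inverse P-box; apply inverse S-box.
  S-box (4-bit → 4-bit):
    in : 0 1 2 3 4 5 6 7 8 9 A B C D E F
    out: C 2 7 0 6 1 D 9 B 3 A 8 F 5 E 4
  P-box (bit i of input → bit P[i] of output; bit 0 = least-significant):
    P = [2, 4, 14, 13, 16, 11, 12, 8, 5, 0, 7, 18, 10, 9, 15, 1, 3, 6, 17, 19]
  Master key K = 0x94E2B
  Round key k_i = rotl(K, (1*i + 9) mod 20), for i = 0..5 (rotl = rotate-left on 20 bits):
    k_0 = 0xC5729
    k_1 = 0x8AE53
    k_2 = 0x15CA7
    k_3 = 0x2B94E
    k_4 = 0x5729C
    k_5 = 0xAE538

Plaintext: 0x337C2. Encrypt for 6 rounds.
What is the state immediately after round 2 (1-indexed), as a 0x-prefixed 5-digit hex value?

s_0 = plaintext = 0x337C2
s_1 = Round(s_0, k_0) = 0x90E1D
s_2 = Round(s_1, k_1) = 0xC669C
s_3 = Round(s_2, k_2) = 0xEB059
s_4 = Round(s_3, k_3) = 0xDB998
s_5 = Round(s_4, k_4) = 0x65AA3
s_6 = Round(s_5, k_5) = 0x4E831

0xC669C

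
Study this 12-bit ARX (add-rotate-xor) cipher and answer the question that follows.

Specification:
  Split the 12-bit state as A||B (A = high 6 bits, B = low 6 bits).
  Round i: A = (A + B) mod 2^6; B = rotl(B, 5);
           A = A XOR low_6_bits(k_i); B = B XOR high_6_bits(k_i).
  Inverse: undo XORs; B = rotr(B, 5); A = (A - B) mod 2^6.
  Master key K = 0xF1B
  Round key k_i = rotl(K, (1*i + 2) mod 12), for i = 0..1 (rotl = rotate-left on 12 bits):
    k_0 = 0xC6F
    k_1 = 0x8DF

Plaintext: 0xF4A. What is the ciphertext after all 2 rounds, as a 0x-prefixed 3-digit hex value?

0x0F9

s_0 = plaintext = 0xF4A
s_1 = Round(s_0, k_0) = 0xA34
s_2 = Round(s_1, k_1) = 0x0F9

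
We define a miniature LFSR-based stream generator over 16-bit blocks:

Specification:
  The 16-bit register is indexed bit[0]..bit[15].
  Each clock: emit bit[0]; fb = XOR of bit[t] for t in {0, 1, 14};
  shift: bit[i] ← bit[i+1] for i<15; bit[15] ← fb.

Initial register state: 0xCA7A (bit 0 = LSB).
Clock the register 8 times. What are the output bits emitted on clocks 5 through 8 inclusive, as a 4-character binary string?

reg_0 = 0xCA7A
clock 1: out=0, reg = 0x653D
clock 2: out=1, reg = 0x329E
clock 3: out=0, reg = 0x994F
clock 4: out=1, reg = 0x4CA7
clock 5: out=1, reg = 0xA653
clock 6: out=1, reg = 0x5329
clock 7: out=1, reg = 0x2994
clock 8: out=0, reg = 0x14CA

1110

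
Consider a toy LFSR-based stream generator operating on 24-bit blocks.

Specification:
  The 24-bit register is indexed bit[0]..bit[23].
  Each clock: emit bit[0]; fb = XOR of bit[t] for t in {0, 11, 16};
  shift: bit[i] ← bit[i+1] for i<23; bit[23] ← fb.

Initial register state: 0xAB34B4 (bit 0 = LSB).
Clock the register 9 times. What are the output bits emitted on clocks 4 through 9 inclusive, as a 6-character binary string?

reg_0 = 0xAB34B4
clock 1: out=0, reg = 0xD59A5A
clock 2: out=0, reg = 0x6ACD2D
clock 3: out=1, reg = 0x356696
clock 4: out=0, reg = 0x9AB34B
clock 5: out=1, reg = 0xCD59A5
clock 6: out=1, reg = 0xE6ACD2
clock 7: out=0, reg = 0xF35669
clock 8: out=1, reg = 0x79AB34
clock 9: out=0, reg = 0x3CD59A

011010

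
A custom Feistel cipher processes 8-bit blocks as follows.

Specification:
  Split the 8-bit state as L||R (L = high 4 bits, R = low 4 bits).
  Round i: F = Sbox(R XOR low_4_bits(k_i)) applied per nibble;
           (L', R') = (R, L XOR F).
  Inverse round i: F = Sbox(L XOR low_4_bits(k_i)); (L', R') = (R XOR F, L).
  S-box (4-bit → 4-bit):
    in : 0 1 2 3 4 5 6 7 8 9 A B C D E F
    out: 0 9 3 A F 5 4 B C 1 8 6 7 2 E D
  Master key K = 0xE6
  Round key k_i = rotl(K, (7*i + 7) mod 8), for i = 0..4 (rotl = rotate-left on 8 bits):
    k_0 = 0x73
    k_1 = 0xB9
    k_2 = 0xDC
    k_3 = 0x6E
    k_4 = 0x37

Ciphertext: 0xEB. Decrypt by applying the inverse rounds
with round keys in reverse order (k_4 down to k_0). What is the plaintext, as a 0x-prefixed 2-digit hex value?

s_0 = ciphertext = 0xEB
s_1 = InvRound(s_0, k_4) = 0xAE
s_2 = InvRound(s_1, k_3) = 0x1A
s_3 = InvRound(s_2, k_2) = 0x81
s_4 = InvRound(s_3, k_1) = 0x88
s_5 = InvRound(s_4, k_0) = 0xE8

0xE8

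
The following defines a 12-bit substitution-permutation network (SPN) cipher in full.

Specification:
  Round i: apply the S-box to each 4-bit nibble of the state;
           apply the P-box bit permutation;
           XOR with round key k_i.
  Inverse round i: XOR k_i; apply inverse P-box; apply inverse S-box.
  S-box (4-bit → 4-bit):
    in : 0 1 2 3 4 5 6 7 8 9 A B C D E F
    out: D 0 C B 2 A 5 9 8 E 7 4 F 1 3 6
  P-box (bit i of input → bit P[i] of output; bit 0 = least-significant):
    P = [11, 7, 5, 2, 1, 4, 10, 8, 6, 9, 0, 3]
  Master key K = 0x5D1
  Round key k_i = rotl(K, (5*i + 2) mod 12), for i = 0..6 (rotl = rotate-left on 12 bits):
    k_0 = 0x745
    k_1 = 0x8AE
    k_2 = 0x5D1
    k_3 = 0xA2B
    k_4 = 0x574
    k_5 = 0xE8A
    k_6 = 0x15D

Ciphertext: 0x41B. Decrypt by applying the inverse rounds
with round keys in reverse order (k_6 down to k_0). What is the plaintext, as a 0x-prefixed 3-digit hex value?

s_0 = ciphertext = 0x41B
s_1 = InvRound(s_0, k_6) = 0xD08
s_2 = InvRound(s_1, k_5) = 0x474
s_3 = InvRound(s_2, k_4) = 0x181
s_4 = InvRound(s_3, k_3) = 0x57A
s_5 = InvRound(s_4, k_2) = 0x2DF
s_6 = InvRound(s_5, k_1) = 0xA46
s_7 = InvRound(s_6, k_0) = 0xB0D

0xB0D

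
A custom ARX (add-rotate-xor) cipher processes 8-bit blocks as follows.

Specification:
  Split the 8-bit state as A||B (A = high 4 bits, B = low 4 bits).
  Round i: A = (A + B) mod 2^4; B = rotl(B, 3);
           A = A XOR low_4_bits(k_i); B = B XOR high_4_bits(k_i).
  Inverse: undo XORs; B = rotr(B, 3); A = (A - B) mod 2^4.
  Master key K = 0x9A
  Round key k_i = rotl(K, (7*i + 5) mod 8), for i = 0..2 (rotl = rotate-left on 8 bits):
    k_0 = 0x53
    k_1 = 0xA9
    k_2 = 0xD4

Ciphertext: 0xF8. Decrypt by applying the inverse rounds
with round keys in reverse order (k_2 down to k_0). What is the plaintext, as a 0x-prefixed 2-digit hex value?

s_0 = ciphertext = 0xF8
s_1 = InvRound(s_0, k_2) = 0x1A
s_2 = InvRound(s_1, k_1) = 0x80
s_3 = InvRound(s_2, k_0) = 0x1A

0x1A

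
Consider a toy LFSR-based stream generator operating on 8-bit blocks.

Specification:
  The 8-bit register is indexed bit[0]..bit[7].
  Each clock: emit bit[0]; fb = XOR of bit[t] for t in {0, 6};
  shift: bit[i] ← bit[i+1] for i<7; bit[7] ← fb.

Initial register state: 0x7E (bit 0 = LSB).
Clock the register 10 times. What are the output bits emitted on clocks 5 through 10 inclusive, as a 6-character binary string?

reg_0 = 0x7E
clock 1: out=0, reg = 0xBF
clock 2: out=1, reg = 0xDF
clock 3: out=1, reg = 0x6F
clock 4: out=1, reg = 0x37
clock 5: out=1, reg = 0x9B
clock 6: out=1, reg = 0xCD
clock 7: out=1, reg = 0x66
clock 8: out=0, reg = 0xB3
clock 9: out=1, reg = 0xD9
clock 10: out=1, reg = 0x6C

111011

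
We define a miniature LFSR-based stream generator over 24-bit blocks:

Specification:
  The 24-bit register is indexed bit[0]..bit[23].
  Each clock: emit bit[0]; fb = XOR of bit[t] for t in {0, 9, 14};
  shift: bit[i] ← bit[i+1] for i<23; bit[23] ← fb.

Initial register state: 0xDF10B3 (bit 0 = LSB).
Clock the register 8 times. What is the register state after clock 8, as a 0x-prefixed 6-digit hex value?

reg_0 = 0xDF10B3
clock 1: out=1, reg = 0xEF8859
clock 2: out=1, reg = 0xF7C42C
clock 3: out=0, reg = 0xFBE216
clock 4: out=0, reg = 0x7DF10B
clock 5: out=1, reg = 0x3EF885
clock 6: out=1, reg = 0x1F7C42
clock 7: out=0, reg = 0x8FBE21
clock 8: out=1, reg = 0x47DF10

0x47DF10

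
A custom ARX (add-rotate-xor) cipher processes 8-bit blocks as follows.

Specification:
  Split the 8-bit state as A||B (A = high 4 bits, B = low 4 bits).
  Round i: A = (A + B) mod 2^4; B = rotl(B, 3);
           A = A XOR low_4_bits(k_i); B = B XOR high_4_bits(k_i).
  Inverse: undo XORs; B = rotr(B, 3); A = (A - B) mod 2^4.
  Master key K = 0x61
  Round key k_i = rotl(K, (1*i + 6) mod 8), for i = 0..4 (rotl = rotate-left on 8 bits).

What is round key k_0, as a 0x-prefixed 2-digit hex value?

0x58

K = 0x61
k_0 = rotl(K, (1*0+6) mod 8) = rotl(K, 6) = 0x58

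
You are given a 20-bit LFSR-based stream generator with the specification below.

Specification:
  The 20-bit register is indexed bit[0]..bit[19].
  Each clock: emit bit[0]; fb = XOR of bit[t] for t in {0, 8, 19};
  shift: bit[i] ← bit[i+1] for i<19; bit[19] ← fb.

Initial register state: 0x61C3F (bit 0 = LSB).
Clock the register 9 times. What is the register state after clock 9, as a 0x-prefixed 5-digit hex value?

0xF0B0E

reg_0 = 0x61C3F
clock 1: out=1, reg = 0xB0E1F
clock 2: out=1, reg = 0x5870F
clock 3: out=1, reg = 0x2C387
clock 4: out=1, reg = 0x161C3
clock 5: out=1, reg = 0x0B0E1
clock 6: out=1, reg = 0x85870
clock 7: out=0, reg = 0xC2C38
clock 8: out=0, reg = 0xE161C
clock 9: out=0, reg = 0xF0B0E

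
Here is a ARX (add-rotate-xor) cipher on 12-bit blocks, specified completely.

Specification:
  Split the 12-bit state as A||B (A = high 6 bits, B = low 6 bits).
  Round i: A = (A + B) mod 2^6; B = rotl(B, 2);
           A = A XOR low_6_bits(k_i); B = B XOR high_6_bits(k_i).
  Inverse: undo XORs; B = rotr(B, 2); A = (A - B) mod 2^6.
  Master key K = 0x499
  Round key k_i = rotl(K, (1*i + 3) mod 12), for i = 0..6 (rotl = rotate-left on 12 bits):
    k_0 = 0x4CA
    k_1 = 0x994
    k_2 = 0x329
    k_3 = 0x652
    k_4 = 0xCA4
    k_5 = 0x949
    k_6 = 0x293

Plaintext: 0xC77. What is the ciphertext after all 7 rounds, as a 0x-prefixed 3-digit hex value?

0x9FC

s_0 = plaintext = 0xC77
s_1 = Round(s_0, k_0) = 0x88C
s_2 = Round(s_1, k_1) = 0xE96
s_3 = Round(s_2, k_2) = 0xE55
s_4 = Round(s_3, k_3) = 0x70C
s_5 = Round(s_4, k_4) = 0x302
s_6 = Round(s_5, k_5) = 0x1ED
s_7 = Round(s_6, k_6) = 0x9FC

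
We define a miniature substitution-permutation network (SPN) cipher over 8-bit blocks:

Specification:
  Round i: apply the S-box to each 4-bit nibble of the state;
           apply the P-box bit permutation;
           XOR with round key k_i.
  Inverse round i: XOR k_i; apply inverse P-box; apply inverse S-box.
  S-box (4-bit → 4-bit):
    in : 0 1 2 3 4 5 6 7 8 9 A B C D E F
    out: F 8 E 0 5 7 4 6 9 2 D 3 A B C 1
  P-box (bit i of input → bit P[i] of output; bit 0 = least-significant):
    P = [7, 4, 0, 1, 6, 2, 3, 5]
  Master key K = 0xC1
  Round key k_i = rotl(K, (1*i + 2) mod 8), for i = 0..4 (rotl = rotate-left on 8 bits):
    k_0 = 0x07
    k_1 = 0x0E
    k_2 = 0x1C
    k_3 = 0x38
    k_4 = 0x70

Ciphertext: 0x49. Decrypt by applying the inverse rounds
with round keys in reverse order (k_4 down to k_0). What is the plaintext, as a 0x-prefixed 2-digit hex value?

s_0 = ciphertext = 0x49
s_1 = InvRound(s_0, k_4) = 0xE7
s_2 = InvRound(s_1, k_3) = 0x50
s_3 = InvRound(s_2, k_2) = 0x53
s_4 = InvRound(s_3, k_1) = 0x57
s_5 = InvRound(s_4, k_0) = 0xF9

0xF9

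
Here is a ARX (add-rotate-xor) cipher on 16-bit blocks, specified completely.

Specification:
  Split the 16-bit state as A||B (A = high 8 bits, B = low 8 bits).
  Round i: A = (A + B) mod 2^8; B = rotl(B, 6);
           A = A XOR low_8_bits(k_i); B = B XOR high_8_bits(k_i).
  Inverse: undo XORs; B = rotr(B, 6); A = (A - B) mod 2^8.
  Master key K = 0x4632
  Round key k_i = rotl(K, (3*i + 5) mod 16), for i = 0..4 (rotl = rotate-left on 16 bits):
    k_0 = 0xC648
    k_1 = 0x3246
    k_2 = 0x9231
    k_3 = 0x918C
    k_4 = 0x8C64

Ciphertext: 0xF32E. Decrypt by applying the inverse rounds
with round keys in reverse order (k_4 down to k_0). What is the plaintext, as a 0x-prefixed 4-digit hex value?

s_0 = ciphertext = 0xF32E
s_1 = InvRound(s_0, k_4) = 0x0D8A
s_2 = InvRound(s_1, k_3) = 0x156C
s_3 = InvRound(s_2, k_2) = 0x29FB
s_4 = InvRound(s_3, k_1) = 0x4827
s_5 = InvRound(s_4, k_0) = 0x7987

0x7987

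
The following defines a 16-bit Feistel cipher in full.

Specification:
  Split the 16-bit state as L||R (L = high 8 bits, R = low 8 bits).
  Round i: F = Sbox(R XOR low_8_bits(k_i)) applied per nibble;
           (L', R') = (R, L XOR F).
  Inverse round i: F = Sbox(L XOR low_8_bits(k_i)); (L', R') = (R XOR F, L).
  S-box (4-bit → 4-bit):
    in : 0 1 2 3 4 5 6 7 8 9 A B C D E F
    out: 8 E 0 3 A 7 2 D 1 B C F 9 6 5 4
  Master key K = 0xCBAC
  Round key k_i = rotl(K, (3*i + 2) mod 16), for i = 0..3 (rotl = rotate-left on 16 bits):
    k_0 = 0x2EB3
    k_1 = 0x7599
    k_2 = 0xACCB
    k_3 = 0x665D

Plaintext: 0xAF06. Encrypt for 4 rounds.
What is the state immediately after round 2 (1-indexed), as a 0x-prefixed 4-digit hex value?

s_0 = plaintext = 0xAF06
s_1 = Round(s_0, k_0) = 0x0658
s_2 = Round(s_1, k_1) = 0x5898
s_3 = Round(s_2, k_2) = 0x982B
s_4 = Round(s_3, k_3) = 0x2B4A

0x5898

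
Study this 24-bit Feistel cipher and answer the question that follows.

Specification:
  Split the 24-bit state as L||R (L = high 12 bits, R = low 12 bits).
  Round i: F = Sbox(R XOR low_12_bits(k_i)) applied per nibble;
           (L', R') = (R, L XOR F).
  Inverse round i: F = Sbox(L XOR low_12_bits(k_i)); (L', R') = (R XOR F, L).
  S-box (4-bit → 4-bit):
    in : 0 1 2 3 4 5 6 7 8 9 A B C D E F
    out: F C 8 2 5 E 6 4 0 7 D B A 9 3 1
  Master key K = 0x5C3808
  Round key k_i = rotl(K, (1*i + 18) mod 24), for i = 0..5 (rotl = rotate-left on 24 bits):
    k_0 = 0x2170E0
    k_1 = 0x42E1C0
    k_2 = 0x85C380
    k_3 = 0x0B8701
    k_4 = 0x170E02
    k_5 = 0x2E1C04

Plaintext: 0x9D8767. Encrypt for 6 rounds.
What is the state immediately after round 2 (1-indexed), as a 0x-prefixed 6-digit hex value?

s_0 = plaintext = 0x9D8767
s_1 = Round(s_0, k_0) = 0x767DDC
s_2 = Round(s_1, k_1) = 0xDDCDAD
s_3 = Round(s_2, k_2) = 0xDADE55
s_4 = Round(s_3, k_3) = 0xE55A48
s_5 = Round(s_4, k_4) = 0xA48B08
s_6 = Round(s_5, k_5) = 0xB08EB2

0xDDCDAD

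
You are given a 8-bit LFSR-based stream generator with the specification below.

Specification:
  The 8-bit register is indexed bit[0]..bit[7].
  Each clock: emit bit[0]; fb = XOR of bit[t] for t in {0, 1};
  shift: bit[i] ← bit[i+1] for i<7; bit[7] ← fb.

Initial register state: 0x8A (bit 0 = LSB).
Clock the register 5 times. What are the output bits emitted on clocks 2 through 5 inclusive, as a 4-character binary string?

1010

reg_0 = 0x8A
clock 1: out=0, reg = 0xC5
clock 2: out=1, reg = 0xE2
clock 3: out=0, reg = 0xF1
clock 4: out=1, reg = 0xF8
clock 5: out=0, reg = 0x7C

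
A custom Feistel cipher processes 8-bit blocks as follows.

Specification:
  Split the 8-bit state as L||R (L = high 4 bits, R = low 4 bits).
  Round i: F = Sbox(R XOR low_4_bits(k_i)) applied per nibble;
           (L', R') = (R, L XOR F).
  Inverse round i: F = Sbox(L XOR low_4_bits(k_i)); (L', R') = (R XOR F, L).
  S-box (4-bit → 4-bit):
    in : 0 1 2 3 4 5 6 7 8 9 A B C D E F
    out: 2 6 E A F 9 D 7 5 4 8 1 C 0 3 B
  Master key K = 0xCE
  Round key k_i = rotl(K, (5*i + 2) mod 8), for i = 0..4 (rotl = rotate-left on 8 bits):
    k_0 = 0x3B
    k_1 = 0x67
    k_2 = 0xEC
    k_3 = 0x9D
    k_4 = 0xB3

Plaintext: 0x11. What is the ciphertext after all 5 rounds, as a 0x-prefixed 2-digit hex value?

s_0 = plaintext = 0x11
s_1 = Round(s_0, k_0) = 0x19
s_2 = Round(s_1, k_1) = 0x92
s_3 = Round(s_2, k_2) = 0x2A
s_4 = Round(s_3, k_3) = 0xA5
s_5 = Round(s_4, k_4) = 0x57

0x57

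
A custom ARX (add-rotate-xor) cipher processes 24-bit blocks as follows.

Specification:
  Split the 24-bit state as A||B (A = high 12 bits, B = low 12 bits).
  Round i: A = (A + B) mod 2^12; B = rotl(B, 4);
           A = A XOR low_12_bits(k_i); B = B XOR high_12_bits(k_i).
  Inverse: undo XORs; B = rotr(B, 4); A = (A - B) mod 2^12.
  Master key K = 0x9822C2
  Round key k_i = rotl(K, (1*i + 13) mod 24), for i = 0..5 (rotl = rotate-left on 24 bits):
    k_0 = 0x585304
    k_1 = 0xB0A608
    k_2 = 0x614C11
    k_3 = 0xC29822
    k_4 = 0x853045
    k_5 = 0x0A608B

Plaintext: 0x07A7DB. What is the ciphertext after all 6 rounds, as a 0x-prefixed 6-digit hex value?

0x485860

s_0 = plaintext = 0x07A7DB
s_1 = Round(s_0, k_0) = 0xB51832
s_2 = Round(s_1, k_1) = 0x58B822
s_3 = Round(s_2, k_2) = 0x1BC43C
s_4 = Round(s_3, k_3) = 0xDDAFED
s_5 = Round(s_4, k_4) = 0xD8268C
s_6 = Round(s_5, k_5) = 0x485860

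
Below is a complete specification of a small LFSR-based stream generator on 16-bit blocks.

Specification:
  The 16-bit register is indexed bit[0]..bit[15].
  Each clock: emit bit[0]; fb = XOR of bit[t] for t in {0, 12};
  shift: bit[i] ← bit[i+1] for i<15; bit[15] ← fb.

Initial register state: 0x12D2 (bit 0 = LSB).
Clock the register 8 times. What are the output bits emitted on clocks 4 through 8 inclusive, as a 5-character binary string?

reg_0 = 0x12D2
clock 1: out=0, reg = 0x8969
clock 2: out=1, reg = 0xC4B4
clock 3: out=0, reg = 0x625A
clock 4: out=0, reg = 0x312D
clock 5: out=1, reg = 0x1896
clock 6: out=0, reg = 0x8C4B
clock 7: out=1, reg = 0xC625
clock 8: out=1, reg = 0xE312

01011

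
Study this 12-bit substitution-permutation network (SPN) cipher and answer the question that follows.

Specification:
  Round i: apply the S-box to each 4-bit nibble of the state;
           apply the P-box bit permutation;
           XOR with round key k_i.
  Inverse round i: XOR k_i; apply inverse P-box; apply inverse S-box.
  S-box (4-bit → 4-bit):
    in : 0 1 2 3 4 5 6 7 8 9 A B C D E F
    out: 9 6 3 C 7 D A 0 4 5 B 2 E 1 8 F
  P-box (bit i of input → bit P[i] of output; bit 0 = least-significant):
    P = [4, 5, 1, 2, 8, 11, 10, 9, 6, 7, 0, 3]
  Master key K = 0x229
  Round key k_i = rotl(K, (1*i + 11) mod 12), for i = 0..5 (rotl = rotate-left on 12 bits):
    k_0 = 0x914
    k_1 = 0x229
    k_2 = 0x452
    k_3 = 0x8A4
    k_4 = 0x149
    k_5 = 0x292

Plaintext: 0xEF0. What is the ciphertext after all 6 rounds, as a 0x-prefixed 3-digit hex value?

s_0 = plaintext = 0xEF0
s_1 = Round(s_0, k_0) = 0x608
s_2 = Round(s_1, k_1) = 0x1A3
s_3 = Round(s_2, k_2) = 0xFD5
s_4 = Round(s_3, k_3) = 0x97B
s_5 = Round(s_4, k_4) = 0x128
s_6 = Round(s_5, k_5) = 0xB11

0xB11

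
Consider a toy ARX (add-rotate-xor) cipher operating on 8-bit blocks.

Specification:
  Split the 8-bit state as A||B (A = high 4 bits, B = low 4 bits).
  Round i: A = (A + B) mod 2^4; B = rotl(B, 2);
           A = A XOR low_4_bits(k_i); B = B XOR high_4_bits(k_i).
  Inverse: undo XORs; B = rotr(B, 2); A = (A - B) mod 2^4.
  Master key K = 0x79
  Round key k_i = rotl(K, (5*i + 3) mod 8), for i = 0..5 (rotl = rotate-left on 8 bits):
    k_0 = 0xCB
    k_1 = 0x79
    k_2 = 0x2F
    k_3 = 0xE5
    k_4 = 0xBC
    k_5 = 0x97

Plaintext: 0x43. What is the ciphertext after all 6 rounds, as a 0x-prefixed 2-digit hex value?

0x46

s_0 = plaintext = 0x43
s_1 = Round(s_0, k_0) = 0xC0
s_2 = Round(s_1, k_1) = 0x57
s_3 = Round(s_2, k_2) = 0x3F
s_4 = Round(s_3, k_3) = 0x71
s_5 = Round(s_4, k_4) = 0x4F
s_6 = Round(s_5, k_5) = 0x46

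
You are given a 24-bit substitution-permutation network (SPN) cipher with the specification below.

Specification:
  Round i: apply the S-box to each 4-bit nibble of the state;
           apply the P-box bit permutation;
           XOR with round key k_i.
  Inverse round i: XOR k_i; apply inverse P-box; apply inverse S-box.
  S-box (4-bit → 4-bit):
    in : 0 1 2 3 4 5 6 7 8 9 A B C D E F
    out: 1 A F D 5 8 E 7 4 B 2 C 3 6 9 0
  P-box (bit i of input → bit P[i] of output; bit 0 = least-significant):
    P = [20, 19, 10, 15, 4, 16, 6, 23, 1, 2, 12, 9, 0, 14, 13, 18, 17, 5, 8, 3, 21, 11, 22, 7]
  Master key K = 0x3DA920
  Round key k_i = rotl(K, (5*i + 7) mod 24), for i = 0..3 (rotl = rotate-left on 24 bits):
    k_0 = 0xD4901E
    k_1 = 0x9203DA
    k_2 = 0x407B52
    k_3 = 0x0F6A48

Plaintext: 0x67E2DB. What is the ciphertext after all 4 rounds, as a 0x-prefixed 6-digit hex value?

0xC5944C

s_0 = plaintext = 0x67E2DB
s_1 = Round(s_0, k_0) = 0x930FF9
s_2 = Round(s_1, k_1) = 0xA88A53
s_3 = Round(s_2, k_2) = 0xD0D656
s_4 = Round(s_3, k_3) = 0xC5944C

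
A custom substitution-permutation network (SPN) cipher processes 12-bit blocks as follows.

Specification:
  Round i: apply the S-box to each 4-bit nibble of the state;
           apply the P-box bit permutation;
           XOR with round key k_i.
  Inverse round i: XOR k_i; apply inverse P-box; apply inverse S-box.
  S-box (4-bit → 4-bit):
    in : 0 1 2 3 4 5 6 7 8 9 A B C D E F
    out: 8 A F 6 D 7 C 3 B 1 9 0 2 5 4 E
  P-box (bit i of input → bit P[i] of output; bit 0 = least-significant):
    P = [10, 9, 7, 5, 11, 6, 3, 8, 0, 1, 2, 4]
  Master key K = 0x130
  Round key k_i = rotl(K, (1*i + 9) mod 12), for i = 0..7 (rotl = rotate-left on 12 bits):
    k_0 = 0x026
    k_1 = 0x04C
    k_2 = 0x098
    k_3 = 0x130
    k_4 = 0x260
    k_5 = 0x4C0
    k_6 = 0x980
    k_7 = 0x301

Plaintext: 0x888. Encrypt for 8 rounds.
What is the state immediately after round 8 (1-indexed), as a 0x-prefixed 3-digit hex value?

0x7C0

s_0 = plaintext = 0x888
s_1 = Round(s_0, k_0) = 0xF55
s_2 = Round(s_1, k_1) = 0xE92
s_3 = Round(s_2, k_2) = 0xE3C
s_4 = Round(s_3, k_3) = 0x37C
s_5 = Round(s_4, k_4) = 0x826
s_6 = Round(s_5, k_5) = 0xD3B
s_7 = Round(s_6, k_6) = 0x9CD
s_8 = Round(s_7, k_7) = 0x7C0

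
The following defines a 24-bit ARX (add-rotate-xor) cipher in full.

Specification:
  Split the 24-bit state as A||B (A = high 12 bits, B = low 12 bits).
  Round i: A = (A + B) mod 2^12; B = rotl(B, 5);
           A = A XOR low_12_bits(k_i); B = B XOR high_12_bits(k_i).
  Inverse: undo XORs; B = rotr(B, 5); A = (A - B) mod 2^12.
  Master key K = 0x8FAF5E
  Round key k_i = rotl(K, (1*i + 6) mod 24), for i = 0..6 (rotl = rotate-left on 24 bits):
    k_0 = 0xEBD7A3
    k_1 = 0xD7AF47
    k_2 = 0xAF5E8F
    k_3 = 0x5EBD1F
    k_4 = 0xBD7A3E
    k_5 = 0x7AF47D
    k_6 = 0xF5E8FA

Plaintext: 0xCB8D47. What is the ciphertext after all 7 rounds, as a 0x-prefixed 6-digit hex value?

s_0 = plaintext = 0xCB8D47
s_1 = Round(s_0, k_0) = 0xE5C647
s_2 = Round(s_1, k_1) = 0xBE4596
s_3 = Round(s_2, k_2) = 0xFF583E
s_4 = Round(s_3, k_3) = 0x52C23B
s_5 = Round(s_4, k_4) = 0xD59CB3
s_6 = Round(s_5, k_5) = 0xE711D6
s_7 = Round(s_6, k_6) = 0x8BD59D

0x8BD59D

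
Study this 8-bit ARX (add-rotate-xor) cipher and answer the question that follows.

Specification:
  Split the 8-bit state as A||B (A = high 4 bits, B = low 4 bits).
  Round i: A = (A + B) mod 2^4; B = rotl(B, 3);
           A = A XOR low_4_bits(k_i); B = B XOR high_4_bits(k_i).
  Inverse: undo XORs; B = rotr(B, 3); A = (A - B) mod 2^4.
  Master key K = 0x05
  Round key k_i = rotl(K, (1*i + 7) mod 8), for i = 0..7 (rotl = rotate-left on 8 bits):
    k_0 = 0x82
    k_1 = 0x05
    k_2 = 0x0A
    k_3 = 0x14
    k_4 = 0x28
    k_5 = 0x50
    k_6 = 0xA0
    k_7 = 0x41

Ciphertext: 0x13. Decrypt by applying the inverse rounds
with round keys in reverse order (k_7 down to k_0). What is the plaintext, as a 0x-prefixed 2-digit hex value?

0x53

s_0 = ciphertext = 0x13
s_1 = InvRound(s_0, k_7) = 0x2E
s_2 = InvRound(s_1, k_6) = 0xA8
s_3 = InvRound(s_2, k_5) = 0xFB
s_4 = InvRound(s_3, k_4) = 0x43
s_5 = InvRound(s_4, k_3) = 0xC4
s_6 = InvRound(s_5, k_2) = 0xE8
s_7 = InvRound(s_6, k_1) = 0xA1
s_8 = InvRound(s_7, k_0) = 0x53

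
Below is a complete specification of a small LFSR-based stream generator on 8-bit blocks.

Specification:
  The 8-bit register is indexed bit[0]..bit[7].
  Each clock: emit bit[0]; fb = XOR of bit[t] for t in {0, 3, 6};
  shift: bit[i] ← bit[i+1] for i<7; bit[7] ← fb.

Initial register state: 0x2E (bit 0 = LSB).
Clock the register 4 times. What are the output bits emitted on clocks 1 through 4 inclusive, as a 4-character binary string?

0111

reg_0 = 0x2E
clock 1: out=0, reg = 0x97
clock 2: out=1, reg = 0xCB
clock 3: out=1, reg = 0xE5
clock 4: out=1, reg = 0x72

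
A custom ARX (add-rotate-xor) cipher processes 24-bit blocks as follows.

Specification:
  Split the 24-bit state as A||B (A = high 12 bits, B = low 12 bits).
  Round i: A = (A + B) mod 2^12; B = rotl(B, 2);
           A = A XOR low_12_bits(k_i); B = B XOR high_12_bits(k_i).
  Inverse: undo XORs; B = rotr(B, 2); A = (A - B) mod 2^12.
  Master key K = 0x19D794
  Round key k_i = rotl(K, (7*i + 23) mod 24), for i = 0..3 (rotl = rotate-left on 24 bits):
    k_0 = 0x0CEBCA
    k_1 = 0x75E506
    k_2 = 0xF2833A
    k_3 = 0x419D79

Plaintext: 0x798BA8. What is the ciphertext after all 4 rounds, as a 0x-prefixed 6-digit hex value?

s_0 = plaintext = 0x798BA8
s_1 = Round(s_0, k_0) = 0x88AE6C
s_2 = Round(s_1, k_1) = 0x3F0EED
s_3 = Round(s_2, k_2) = 0x1E749F
s_4 = Round(s_3, k_3) = 0xBFF664

0xBFF664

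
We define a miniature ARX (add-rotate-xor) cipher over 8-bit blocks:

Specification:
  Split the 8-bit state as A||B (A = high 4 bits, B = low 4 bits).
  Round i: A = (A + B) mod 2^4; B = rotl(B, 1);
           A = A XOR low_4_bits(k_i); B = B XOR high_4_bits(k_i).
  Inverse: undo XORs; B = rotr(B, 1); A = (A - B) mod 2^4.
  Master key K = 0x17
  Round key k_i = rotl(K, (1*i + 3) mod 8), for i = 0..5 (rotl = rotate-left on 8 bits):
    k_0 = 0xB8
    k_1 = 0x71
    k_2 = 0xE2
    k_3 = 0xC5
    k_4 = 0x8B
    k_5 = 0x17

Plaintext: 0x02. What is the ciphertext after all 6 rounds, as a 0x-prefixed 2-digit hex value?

0xDC

s_0 = plaintext = 0x02
s_1 = Round(s_0, k_0) = 0xAF
s_2 = Round(s_1, k_1) = 0x88
s_3 = Round(s_2, k_2) = 0x2F
s_4 = Round(s_3, k_3) = 0x43
s_5 = Round(s_4, k_4) = 0xCE
s_6 = Round(s_5, k_5) = 0xDC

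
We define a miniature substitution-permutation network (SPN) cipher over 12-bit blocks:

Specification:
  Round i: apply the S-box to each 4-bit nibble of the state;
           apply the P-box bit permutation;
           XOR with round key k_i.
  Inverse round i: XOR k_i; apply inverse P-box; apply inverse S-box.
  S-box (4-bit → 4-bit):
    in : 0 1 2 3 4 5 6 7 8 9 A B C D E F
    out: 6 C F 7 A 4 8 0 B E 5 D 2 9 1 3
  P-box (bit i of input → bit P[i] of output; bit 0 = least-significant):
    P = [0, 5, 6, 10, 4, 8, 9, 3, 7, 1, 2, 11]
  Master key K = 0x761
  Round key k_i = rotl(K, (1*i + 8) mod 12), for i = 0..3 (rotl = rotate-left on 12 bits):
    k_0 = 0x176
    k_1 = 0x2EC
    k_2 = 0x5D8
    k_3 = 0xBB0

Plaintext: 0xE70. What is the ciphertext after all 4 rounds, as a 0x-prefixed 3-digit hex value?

0x409

s_0 = plaintext = 0xE70
s_1 = Round(s_0, k_0) = 0x196
s_2 = Round(s_1, k_1) = 0xDE0
s_3 = Round(s_2, k_2) = 0xD28
s_4 = Round(s_3, k_3) = 0x409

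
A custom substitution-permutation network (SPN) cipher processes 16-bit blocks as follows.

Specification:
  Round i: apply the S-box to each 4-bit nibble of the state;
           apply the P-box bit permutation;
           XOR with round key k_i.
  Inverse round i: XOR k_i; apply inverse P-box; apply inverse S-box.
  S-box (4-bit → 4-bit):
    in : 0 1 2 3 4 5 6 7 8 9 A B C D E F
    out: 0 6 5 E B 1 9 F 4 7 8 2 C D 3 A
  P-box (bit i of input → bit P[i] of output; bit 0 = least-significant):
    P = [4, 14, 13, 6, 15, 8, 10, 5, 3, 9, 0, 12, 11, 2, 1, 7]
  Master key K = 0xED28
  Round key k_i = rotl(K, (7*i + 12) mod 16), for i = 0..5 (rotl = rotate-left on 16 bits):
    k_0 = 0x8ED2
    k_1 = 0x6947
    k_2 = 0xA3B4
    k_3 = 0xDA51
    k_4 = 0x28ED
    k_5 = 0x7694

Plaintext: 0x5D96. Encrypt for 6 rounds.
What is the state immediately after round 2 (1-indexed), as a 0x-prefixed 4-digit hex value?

0x3F40

s_0 = plaintext = 0x5D96
s_1 = Round(s_0, k_0) = 0x138B
s_2 = Round(s_1, k_1) = 0x3F40
s_3 = Round(s_2, k_2) = 0x3012
s_4 = Round(s_3, k_3) = 0xFFC7
s_5 = Round(s_4, k_4) = 0x5E19
s_6 = Round(s_5, k_5) = 0x198C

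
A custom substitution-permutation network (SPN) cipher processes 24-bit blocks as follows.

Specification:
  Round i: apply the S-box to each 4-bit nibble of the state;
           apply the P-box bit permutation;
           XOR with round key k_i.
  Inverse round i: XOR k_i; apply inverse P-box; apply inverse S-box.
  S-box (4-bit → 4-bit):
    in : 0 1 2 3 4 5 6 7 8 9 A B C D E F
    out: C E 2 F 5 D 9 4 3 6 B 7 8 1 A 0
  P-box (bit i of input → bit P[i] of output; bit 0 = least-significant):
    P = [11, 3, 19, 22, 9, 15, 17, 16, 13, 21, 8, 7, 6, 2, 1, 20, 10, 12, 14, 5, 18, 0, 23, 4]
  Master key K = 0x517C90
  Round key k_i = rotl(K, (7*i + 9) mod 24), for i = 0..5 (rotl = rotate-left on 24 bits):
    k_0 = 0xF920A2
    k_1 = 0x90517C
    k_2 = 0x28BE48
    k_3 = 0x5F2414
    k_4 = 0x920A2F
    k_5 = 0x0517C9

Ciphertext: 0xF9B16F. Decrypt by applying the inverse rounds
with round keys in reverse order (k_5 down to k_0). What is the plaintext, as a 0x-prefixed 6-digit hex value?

s_0 = ciphertext = 0xF9B16F
s_1 = InvRound(s_0, k_5) = 0x461A80
s_2 = InvRound(s_1, k_4) = 0xBE1CFE
s_3 = InvRound(s_2, k_3) = 0x7E4ACA
s_4 = InvRound(s_3, k_2) = 0xDB069C
s_5 = InvRound(s_4, k_1) = 0xF3D050
s_6 = InvRound(s_5, k_0) = 0xC14697

0xC14697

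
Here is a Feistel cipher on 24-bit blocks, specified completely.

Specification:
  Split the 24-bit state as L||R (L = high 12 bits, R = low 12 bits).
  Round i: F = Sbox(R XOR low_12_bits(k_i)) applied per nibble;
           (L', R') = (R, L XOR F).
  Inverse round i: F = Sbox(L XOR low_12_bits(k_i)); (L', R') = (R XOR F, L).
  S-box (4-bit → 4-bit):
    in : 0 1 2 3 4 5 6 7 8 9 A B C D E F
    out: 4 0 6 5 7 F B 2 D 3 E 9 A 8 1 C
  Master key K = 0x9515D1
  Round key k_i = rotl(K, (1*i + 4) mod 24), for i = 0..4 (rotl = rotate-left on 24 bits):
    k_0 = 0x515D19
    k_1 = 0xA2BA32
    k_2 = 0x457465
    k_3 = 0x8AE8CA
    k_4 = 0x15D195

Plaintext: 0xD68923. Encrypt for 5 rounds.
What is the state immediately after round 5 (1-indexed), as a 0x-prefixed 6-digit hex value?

0xDFE3CF

s_0 = plaintext = 0xD68923
s_1 = Round(s_0, k_0) = 0x923A36
s_2 = Round(s_1, k_1) = 0xA36D64
s_3 = Round(s_2, k_2) = 0xD64976
s_4 = Round(s_3, k_3) = 0x976DFE
s_5 = Round(s_4, k_4) = 0xDFE3CF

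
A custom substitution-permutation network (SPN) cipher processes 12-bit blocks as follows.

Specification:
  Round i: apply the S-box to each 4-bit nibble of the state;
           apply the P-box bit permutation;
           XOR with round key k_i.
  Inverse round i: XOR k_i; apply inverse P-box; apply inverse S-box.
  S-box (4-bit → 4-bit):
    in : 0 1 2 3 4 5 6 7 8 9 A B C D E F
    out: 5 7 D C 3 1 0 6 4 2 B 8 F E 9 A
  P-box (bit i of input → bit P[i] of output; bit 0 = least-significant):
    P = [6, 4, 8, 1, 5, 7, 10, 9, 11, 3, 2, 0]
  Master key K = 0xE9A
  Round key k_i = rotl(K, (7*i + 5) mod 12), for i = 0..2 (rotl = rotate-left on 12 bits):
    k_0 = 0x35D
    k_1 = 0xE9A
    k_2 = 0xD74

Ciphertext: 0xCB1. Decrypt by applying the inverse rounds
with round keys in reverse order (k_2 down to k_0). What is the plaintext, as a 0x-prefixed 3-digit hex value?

0x7DC

s_0 = ciphertext = 0xCB1
s_1 = InvRound(s_0, k_2) = 0x390
s_2 = InvRound(s_1, k_1) = 0x483
s_3 = InvRound(s_2, k_0) = 0x7DC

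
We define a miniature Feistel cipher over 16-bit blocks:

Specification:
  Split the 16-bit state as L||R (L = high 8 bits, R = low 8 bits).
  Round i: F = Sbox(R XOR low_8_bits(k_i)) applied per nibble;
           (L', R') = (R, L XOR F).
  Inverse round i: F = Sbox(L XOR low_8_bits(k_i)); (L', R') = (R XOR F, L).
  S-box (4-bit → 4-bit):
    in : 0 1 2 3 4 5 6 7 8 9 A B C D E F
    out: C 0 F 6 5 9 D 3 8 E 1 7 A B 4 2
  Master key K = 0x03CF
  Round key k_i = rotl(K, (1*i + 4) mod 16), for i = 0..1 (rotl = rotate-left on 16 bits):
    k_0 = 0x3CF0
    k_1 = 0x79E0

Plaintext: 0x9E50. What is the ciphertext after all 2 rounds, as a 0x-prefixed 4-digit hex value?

0x828F

s_0 = plaintext = 0x9E50
s_1 = Round(s_0, k_0) = 0x5082
s_2 = Round(s_1, k_1) = 0x828F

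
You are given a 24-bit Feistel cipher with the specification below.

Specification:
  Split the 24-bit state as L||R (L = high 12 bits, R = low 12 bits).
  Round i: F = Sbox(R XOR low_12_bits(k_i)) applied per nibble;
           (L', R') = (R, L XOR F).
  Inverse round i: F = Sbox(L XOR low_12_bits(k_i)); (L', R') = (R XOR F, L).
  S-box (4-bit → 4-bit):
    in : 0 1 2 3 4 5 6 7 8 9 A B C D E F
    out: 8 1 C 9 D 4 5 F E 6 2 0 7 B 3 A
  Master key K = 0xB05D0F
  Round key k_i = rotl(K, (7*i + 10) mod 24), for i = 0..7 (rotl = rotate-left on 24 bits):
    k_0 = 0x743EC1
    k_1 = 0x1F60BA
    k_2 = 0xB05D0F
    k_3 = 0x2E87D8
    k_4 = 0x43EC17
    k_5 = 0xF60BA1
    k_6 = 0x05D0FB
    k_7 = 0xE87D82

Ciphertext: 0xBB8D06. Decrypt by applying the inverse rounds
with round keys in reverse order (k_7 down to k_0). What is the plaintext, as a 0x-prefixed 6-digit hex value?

0xBF11A8

s_0 = ciphertext = 0xBB8D06
s_1 = InvRound(s_0, k_7) = 0x894BB8
s_2 = InvRound(s_1, k_6) = 0x5E2894
s_3 = InvRound(s_2, k_5) = 0xB4D5E2
s_4 = InvRound(s_3, k_4) = 0xAA0B4D
s_5 = InvRound(s_4, k_3) = 0x0B3AA0
s_6 = InvRound(s_5, k_2) = 0x1A70B3
s_7 = InvRound(s_6, k_1) = 0x1A81A7
s_8 = InvRound(s_7, k_0) = 0xBF11A8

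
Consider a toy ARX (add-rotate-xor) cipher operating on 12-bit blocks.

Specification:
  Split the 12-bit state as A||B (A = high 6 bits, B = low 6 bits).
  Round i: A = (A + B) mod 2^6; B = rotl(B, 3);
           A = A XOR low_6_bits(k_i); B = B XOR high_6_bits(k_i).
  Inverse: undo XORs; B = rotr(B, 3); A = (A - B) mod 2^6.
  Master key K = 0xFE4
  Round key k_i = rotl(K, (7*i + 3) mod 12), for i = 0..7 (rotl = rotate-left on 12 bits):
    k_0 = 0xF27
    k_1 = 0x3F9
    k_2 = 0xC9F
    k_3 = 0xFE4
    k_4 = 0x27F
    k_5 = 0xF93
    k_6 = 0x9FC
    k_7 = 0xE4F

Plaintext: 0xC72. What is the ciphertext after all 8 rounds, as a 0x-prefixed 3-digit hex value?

s_0 = plaintext = 0xC72
s_1 = Round(s_0, k_0) = 0x12A
s_2 = Round(s_1, k_1) = 0x5DA
s_3 = Round(s_2, k_2) = 0xBA1
s_4 = Round(s_3, k_3) = 0xAF3
s_5 = Round(s_4, k_4) = 0x857
s_6 = Round(s_5, k_5) = 0xAC4
s_7 = Round(s_6, k_6) = 0x4C7
s_8 = Round(s_7, k_7) = 0x541

0x541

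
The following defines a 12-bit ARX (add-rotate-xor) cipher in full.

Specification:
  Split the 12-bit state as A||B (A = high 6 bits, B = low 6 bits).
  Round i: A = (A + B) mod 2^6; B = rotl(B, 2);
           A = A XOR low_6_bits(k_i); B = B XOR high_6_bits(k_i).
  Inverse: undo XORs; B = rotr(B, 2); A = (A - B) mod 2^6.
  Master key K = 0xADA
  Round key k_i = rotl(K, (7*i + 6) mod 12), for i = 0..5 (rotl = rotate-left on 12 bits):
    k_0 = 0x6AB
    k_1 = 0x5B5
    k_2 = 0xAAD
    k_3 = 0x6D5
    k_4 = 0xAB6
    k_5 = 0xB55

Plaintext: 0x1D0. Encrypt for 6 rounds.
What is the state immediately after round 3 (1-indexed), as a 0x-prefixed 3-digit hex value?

0xC05

s_0 = plaintext = 0x1D0
s_1 = Round(s_0, k_0) = 0xF1B
s_2 = Round(s_1, k_1) = 0x8BB
s_3 = Round(s_2, k_2) = 0xC05
s_4 = Round(s_3, k_3) = 0x80F
s_5 = Round(s_4, k_4) = 0x656
s_6 = Round(s_5, k_5) = 0xEB4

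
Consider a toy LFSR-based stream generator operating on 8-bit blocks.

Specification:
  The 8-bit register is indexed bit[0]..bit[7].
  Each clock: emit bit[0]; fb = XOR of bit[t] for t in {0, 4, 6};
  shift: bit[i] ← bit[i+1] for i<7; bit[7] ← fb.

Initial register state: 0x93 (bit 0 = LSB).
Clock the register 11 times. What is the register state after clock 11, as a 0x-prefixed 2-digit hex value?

0x9F

reg_0 = 0x93
clock 1: out=1, reg = 0x49
clock 2: out=1, reg = 0x24
clock 3: out=0, reg = 0x12
clock 4: out=0, reg = 0x89
clock 5: out=1, reg = 0xC4
clock 6: out=0, reg = 0xE2
clock 7: out=0, reg = 0xF1
clock 8: out=1, reg = 0xF8
clock 9: out=0, reg = 0x7C
clock 10: out=0, reg = 0x3E
clock 11: out=0, reg = 0x9F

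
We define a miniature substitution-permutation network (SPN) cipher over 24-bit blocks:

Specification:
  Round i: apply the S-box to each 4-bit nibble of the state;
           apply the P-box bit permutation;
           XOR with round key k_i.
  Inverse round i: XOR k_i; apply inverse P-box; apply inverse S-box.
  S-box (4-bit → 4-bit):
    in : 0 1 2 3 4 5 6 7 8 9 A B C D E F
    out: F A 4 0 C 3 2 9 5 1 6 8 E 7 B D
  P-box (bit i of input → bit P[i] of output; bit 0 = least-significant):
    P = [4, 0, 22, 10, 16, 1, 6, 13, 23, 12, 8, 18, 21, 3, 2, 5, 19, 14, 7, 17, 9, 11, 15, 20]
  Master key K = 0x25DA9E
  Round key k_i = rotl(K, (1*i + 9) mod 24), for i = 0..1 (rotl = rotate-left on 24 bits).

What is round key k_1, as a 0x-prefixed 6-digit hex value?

K = 0x25DA9E
k_0 = rotl(K, (1*0+9) mod 24) = rotl(K, 9) = 0xB53C4B
k_1 = rotl(K, (1*1+9) mod 24) = rotl(K, 10) = 0x6A7897

0x6A7897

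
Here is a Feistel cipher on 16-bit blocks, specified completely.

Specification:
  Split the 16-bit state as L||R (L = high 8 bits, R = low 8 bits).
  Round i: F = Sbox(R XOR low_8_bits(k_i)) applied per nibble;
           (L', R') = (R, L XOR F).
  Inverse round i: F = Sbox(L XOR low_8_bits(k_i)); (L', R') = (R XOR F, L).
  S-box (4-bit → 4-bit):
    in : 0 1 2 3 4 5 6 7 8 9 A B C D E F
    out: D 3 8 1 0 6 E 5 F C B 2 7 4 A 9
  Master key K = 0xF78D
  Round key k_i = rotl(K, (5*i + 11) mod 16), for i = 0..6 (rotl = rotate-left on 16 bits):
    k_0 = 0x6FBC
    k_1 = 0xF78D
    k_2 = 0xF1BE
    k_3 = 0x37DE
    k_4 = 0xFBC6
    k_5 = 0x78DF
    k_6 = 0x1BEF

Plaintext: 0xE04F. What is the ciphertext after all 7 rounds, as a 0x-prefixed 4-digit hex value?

s_0 = plaintext = 0xE04F
s_1 = Round(s_0, k_0) = 0x4F71
s_2 = Round(s_1, k_1) = 0x71D8
s_3 = Round(s_2, k_2) = 0xD89F
s_4 = Round(s_3, k_3) = 0x9FDB
s_5 = Round(s_4, k_4) = 0xDBAB
s_6 = Round(s_5, k_5) = 0xAB8B
s_7 = Round(s_6, k_6) = 0x8B4B

0x8B4B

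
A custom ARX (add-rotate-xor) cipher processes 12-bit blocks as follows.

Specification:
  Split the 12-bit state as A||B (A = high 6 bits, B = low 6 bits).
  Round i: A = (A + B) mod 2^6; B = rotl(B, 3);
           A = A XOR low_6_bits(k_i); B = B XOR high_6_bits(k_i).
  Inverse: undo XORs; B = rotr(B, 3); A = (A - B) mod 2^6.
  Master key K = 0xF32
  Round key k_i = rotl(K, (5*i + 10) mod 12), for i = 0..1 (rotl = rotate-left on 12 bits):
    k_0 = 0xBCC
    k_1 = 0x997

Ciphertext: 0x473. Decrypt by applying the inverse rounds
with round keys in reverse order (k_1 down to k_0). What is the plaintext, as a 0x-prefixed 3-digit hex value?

s_0 = ciphertext = 0x473
s_1 = InvRound(s_0, k_1) = 0x72A
s_2 = InvRound(s_1, k_0) = 0xA28

0xA28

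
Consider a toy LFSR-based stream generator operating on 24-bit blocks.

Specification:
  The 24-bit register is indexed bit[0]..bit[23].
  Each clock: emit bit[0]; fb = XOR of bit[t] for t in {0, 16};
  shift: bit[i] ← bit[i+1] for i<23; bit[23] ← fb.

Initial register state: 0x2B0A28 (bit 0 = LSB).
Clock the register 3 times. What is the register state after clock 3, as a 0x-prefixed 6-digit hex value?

reg_0 = 0x2B0A28
clock 1: out=0, reg = 0x958514
clock 2: out=0, reg = 0xCAC28A
clock 3: out=0, reg = 0x656145

0x656145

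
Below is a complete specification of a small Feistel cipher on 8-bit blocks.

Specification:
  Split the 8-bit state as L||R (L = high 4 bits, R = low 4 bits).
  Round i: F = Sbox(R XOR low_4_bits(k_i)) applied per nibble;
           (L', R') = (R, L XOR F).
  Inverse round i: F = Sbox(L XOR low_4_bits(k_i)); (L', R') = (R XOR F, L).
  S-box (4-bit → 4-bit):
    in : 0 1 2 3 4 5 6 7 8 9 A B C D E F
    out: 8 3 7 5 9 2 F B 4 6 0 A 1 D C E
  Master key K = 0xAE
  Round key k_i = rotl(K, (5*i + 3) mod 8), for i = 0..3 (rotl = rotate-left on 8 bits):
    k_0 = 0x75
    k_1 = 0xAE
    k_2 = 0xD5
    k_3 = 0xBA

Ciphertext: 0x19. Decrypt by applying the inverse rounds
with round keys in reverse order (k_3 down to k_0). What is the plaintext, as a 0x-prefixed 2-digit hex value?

s_0 = ciphertext = 0x19
s_1 = InvRound(s_0, k_3) = 0x31
s_2 = InvRound(s_1, k_2) = 0xE3
s_3 = InvRound(s_2, k_1) = 0xBE
s_4 = InvRound(s_3, k_0) = 0x2B

0x2B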